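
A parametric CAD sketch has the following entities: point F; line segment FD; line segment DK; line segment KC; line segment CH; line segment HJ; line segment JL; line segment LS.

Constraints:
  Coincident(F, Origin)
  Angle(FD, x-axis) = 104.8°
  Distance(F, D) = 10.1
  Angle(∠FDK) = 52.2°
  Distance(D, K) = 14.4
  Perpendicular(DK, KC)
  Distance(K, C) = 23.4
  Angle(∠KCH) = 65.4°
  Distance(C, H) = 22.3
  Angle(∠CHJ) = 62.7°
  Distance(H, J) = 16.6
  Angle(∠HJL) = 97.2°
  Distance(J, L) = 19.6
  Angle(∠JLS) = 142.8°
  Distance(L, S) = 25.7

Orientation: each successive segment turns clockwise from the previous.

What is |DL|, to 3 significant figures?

27.5

∠CHJ = 62.7° gives HJ at 15.1° from the x-axis; with |HJ| = 16.6, J = (2.52, 3.39). ∠HJL = 97.2° gives JL at -67.7° from the x-axis; with |JL| = 19.6, L = (9.96, -14.7). Then |DL| = |L − D| = 27.5.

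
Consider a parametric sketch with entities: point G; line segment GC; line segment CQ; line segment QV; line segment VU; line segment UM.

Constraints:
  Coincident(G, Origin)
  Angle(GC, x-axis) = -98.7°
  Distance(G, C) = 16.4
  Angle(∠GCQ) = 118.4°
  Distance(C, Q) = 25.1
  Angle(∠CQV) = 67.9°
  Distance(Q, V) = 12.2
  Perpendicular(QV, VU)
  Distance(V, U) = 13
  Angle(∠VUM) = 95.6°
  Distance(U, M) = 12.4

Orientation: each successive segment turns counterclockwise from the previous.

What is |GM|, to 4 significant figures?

28.07

QV is perpendicular to VU, so VU runs at 165.0°; with |VU| = 13.0, U = (8.139, -16.20). ∠VUM = 95.6° gives UM at -110.6° from the x-axis; with |UM| = 12.4, M = (3.776, -27.81). Then |GM| = |M − G| = 28.07.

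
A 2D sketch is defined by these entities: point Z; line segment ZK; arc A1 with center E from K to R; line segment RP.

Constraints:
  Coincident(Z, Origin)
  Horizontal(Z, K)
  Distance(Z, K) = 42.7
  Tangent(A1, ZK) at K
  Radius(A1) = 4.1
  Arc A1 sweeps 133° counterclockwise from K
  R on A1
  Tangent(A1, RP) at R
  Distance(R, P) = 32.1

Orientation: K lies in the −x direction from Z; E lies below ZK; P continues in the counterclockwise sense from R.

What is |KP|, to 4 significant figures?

35.77

Z is at the origin; Z and K share the same y with |ZK| = 42.7 and K on the −x side, so K = (-42.70, 0.000). A1 meets ZK tangentially, so EK is at right angles to ZK, so E = K + (0, -4.1) = (-42.70, -4.100). On A1, K sits at bearing 90° from E; a 133° counterclockwise sweep puts R at bearing 223°, so R = E + 4.1·(cos 223°, sin 223°) = (-45.70, -6.896). Tangency of A1 to RP means the radius ER is perpendicular to RP, so RP runs along (−sin 223°, cos 223°); with |RP| = 32.1, P = (-23.81, -30.37). Then |KP| = |P − K| = 35.77.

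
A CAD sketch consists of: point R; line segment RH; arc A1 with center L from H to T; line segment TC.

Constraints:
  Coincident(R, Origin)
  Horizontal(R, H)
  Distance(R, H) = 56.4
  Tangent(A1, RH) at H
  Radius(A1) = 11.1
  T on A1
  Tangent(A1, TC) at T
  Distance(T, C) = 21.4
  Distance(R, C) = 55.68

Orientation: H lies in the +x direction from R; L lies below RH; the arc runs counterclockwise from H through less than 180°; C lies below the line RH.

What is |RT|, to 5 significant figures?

46.632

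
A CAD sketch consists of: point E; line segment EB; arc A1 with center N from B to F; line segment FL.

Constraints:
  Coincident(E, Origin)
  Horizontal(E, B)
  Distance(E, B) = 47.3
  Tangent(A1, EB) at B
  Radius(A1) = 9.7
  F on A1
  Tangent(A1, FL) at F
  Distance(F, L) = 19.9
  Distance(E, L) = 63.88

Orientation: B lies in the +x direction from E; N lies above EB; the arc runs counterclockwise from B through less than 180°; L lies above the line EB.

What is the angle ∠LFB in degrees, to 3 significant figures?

134°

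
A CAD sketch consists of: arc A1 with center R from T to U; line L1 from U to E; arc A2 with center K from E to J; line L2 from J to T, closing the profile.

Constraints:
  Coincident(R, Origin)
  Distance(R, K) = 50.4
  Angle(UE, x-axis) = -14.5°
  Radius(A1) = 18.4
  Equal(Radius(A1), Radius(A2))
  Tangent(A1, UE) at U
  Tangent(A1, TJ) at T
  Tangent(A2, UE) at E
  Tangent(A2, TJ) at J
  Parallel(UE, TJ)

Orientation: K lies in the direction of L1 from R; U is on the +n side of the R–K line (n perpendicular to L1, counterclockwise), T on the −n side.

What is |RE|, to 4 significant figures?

53.65

The slot axis is L1's direction at -14.5°, so u = (cos -14.5°, sin -14.5°) = (0.9681, -0.2504) and n = (−sin -14.5°, cos -14.5°) = (0.2504, 0.9681). R is at the origin and K lies 50.4 along u from R, so K = 50.4·u = (48.79, -12.62). Tangency of A1 to both parallel lines with radius 18.4 puts U and T at R ± 18.4·n: U = (4.607, 17.81), T = (-4.607, -17.81). Equal radii place E and J the same way about K: E = K + 18.4·n = (53.40, 5.195), J = K − 18.4·n = (44.19, -30.43). Then |RE| = |E − R| = 53.65.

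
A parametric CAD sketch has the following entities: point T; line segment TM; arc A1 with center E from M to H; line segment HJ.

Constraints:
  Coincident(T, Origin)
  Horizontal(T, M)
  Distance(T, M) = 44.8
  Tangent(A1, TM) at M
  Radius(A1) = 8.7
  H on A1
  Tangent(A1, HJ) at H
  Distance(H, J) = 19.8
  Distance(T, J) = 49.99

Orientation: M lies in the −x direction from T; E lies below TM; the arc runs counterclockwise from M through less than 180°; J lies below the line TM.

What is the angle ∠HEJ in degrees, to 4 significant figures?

66.28°

Checks: T.y = 0.00, M.y = 0.00 ✓; |EH| = 8.700 ✓; ∠(EH, HJ) = 90.00° ✓; |HJ| = 19.80 ✓; |TJ| = 49.99 ✓.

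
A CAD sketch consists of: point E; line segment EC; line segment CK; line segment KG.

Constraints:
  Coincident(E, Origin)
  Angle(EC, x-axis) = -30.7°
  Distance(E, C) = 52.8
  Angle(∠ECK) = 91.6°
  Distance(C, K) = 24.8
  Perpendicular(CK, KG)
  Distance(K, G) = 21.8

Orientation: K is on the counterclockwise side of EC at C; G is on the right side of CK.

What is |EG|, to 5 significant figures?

79.072

E is at the origin; EC runs at -30.7° with length 52.8, so C = 52.8·(cos -30.7°, sin -30.7°) = (45.400, -26.957). ∠ECK = 91.6°, so CK runs at -30.7° + (180° − 91.6°) = 57.700° from the x-axis; with |CK| = 24.8, K = C + 24.8·(cos 57.700°, sin 57.700°) = (58.652, -5.9942). CK ⟂ KG; with |KG| = 21.8 on the right of CK, G = K + 21.8·(0.84526, -0.53435) = (77.079, -17.643). Then |EG| = |G − E| = 79.072.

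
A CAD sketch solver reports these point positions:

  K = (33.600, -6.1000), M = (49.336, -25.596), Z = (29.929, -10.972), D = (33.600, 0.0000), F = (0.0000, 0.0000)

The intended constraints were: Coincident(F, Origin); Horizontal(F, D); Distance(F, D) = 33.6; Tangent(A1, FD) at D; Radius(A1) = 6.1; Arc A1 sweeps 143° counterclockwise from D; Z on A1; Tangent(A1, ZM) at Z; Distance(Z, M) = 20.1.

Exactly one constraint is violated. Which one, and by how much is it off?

Distance(Z, M) = 20.1 — off by 4.20.

F = (0.00, 0.00) ✓; F.y = 0.00, D.y = 0.00 ✓; |FD| = 33.60 ✓; ∠(KD, DF) = 90.00° ✓; |KD| = 6.100 ✓; bearing(K→Z) − bearing(K→D) = 143.0° ✓; |KZ| = 6.100 ✓; ∠(KZ, ZM) = 90.00° ✓; |ZM| = 24.30 ✗.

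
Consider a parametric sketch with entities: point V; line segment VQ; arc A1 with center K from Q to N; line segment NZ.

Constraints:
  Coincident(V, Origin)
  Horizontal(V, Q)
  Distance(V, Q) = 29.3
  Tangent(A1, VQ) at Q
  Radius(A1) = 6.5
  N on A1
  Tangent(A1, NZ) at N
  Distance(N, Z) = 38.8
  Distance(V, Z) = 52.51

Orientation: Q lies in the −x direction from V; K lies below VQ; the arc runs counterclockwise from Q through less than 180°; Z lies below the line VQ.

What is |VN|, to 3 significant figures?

36.5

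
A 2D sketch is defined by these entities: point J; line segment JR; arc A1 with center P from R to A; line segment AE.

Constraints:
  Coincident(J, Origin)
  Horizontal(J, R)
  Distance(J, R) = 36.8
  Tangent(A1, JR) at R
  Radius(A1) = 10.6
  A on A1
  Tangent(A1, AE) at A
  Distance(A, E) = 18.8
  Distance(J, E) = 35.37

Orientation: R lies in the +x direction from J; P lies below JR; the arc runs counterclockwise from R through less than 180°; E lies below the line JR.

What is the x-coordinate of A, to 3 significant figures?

26.4

J is at the origin; J and R share the same y with |JR| = 36.8 and R on the +x side, so R = (36.8, 0.00). A1 meets JR tangentially, so PR is at right angles to JR, so P = R + (0, -10.6) = (36.8, -10.6). Since PA ⟂ AE (tangency), |PE| = √(10.6² + 18.8²) = 21.6 regardless of where A sits on A1. So E lies on both circle(J, 35.37) and circle(P, 21.6); the below-JR intersection is E = (22.8, -27.0). A is the foot of the tangent from E: A = (26.4, -8.58).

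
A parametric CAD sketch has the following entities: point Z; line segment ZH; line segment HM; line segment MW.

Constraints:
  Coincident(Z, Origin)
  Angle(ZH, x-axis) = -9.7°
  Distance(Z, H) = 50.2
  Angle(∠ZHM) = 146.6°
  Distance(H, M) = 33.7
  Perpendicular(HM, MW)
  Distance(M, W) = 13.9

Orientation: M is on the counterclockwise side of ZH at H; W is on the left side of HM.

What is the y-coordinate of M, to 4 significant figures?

5.087

Z is at the origin; ZH runs at -9.7° with length 50.2, so H = 50.2·(cos -9.7°, sin -9.7°) = (49.48, -8.458). ∠ZHM = 146.6°, so HM runs at -9.7° + (180° − 146.6°) = 23.70° from the x-axis; with |HM| = 33.7, M = H + 33.7·(cos 23.70°, sin 23.70°) = (80.34, 5.087). So M.y = 5.087.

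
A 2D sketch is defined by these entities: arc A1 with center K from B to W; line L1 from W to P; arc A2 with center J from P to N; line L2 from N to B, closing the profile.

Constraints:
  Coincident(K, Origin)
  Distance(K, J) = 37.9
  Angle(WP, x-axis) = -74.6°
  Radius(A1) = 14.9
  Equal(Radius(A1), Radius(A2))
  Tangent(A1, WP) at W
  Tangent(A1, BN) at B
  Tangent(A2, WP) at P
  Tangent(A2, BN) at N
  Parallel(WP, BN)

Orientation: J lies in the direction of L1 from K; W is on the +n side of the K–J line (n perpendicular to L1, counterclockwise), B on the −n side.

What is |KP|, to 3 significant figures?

40.7

The slot axis is L1's direction at -74.6°, so u = (cos -74.6°, sin -74.6°) = (0.266, -0.964) and n = (−sin -74.6°, cos -74.6°) = (0.964, 0.266). K is at the origin and J lies 37.9 along u from K, so J = 37.9·u = (10.1, -36.5). Tangency of A1 to both parallel lines with radius 14.9 puts W and B at K ± 14.9·n: W = (14.4, 3.96), B = (-14.4, -3.96). Equal radii place P and N the same way about J: P = J + 14.9·n = (24.4, -32.6), N = J − 14.9·n = (-4.30, -40.5). Then |KP| = |P − K| = 40.7.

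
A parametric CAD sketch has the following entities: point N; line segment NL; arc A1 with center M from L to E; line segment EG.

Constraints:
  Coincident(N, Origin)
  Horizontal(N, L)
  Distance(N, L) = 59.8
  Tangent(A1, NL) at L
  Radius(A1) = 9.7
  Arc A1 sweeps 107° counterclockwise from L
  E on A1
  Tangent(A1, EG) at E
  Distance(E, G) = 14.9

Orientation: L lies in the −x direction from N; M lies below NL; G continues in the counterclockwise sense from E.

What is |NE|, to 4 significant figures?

70.20

N is at the origin; N and L share the same y with |NL| = 59.8 and L on the −x side, so L = (-59.80, 0.000). Tangency of A1 to NL means the radius ML is perpendicular to NL, so M = L + (0, -9.7) = (-59.80, -9.700). On A1, L sits at bearing 90° from M; a 107° counterclockwise sweep puts E at bearing 197°, so E = M + 9.7·(cos 197°, sin 197°) = (-69.08, -12.54). Then |NE| = |E − N| = 70.20.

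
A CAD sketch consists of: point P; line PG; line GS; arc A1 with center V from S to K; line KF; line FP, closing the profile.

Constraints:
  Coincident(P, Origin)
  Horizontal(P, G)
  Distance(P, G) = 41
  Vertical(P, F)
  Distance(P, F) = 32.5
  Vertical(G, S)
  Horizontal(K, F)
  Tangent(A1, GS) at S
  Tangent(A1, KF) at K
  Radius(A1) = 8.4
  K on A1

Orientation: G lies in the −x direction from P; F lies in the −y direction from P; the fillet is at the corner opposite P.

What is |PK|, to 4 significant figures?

46.03

P is at the origin; PG is horizontal with |PG| = 41.0 and G on the −x side, so G = (-41.00, 0.000). PF is vertical with |PF| = 32.5 and F on the −y side, so F = (0.000, -32.50). The virtual corner opposite P is at (-41.00, -32.50). A1 meets GS tangentially, so VS is at right angles to GS and the tangent condition forces VK to be normal to KF, with radius 8.4, so the center V sits 8.4 in from both sides at V = (-32.60, -24.10). That places the tangent points at S = (-41.00, -24.10) on GS and K = (-32.60, -32.50) on KF. Then |PK| = |K − P| = 46.03.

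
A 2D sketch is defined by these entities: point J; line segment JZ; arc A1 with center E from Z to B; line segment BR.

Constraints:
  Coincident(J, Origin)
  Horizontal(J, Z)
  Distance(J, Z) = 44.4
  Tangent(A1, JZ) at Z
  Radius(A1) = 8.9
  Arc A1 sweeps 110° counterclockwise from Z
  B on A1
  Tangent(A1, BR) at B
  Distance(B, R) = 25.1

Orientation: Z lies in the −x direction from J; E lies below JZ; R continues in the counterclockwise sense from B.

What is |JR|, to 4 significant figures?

56.69

J is at the origin; JZ is horizontal with |JZ| = 44.4 and Z on the −x side, so Z = (-44.40, 0.000). Tangency of A1 to JZ means the radius EZ is perpendicular to JZ, so E = Z + (0, -8.9) = (-44.40, -8.900). On A1, Z sits at bearing 90° from E; a 110° counterclockwise sweep puts B at bearing 200°, so B = E + 8.9·(cos 200°, sin 200°) = (-52.76, -11.94). A1 meets BR tangentially, so EB is at right angles to BR, so BR runs along (−sin 200°, cos 200°); with |BR| = 25.1, R = (-44.18, -35.53). Then |JR| = |R − J| = 56.69.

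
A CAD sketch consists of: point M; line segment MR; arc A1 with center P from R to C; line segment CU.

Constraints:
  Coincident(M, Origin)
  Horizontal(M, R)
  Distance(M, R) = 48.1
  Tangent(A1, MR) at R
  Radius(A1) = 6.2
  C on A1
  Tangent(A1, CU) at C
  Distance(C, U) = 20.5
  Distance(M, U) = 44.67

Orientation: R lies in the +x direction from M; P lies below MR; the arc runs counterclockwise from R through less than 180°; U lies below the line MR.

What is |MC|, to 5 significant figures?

42.341

Checks: M = (0.00, 0.00) ✓; |PC| = 6.200 ✓; ∠(PC, CU) = 90.00° ✓; |CU| = 20.50 ✓; |MU| = 44.67 ✓.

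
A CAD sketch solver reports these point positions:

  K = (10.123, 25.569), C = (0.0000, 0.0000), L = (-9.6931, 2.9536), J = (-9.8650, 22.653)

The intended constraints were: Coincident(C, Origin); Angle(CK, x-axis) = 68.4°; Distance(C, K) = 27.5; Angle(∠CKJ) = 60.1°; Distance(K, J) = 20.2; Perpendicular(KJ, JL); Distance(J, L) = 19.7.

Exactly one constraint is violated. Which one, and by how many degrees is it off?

Perpendicular(KJ, JL) — off by 7.80°.

C = (0.00, 0.00) ✓; CK at 68.40° ✓; |CK| = 27.50 ✓; ∠CKJ = 60.10° ✓; |KJ| = 20.20 ✓; ∠(KJ, JL) = 82.20° ✗; |JL| = 19.70 ✓.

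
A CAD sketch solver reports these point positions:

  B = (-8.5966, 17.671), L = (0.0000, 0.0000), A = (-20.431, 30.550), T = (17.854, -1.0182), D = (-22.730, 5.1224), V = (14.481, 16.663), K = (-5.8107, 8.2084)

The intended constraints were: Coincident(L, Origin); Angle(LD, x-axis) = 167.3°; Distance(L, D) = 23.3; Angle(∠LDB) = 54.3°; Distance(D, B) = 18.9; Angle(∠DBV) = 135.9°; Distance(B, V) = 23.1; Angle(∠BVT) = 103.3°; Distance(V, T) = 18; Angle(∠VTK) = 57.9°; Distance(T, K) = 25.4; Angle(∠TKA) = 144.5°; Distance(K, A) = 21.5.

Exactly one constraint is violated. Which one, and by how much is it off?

Distance(K, A) = 21.5 — off by 5.20.

L = (0.00, 0.00) ✓; LD at 167.3° ✓; |LD| = 23.30 ✓; ∠LDB = 54.30° ✓; |DB| = 18.90 ✓; ∠DBV = 135.9° ✓; |BV| = 23.10 ✓; ∠BVT = 103.3° ✓; |VT| = 18.00 ✓; ∠VTK = 57.90° ✓; |TK| = 25.40 ✓; ∠TKA = 144.5° ✓; |KA| = 26.70 ✗.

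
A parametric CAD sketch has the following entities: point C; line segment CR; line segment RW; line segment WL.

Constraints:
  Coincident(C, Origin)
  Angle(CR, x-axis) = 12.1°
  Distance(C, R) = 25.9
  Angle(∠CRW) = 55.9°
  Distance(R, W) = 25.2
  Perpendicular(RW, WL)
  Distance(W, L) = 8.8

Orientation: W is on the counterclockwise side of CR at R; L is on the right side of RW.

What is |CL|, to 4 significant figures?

32.08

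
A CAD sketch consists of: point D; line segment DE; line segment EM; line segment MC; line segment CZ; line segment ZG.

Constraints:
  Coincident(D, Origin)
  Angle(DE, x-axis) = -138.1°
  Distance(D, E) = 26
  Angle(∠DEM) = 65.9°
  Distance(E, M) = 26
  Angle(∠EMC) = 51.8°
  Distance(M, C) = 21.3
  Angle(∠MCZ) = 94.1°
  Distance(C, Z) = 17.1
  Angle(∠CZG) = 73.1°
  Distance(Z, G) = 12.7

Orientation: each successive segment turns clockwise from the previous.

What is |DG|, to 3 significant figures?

24.7

D is at the origin; DE runs at -138.1° with length 26.0, so E = (-19.4, -17.4). ∠DEM = 65.9° gives EM at 108° from the x-axis; with |EM| = 26.0, M = (-27.3, 7.39). ∠EMC = 51.8° gives MC at -20.4° from the x-axis; with |MC| = 21.3, C = (-7.34, -0.0329). ∠MCZ = 94.1° gives CZ at -106° from the x-axis; with |CZ| = 17.1, Z = (-12.1, -16.4). ∠CZG = 73.1° gives ZG at 147° from the x-axis; with |ZG| = 12.7, G = (-22.8, -9.49). Then |DG| = |G − D| = 24.7.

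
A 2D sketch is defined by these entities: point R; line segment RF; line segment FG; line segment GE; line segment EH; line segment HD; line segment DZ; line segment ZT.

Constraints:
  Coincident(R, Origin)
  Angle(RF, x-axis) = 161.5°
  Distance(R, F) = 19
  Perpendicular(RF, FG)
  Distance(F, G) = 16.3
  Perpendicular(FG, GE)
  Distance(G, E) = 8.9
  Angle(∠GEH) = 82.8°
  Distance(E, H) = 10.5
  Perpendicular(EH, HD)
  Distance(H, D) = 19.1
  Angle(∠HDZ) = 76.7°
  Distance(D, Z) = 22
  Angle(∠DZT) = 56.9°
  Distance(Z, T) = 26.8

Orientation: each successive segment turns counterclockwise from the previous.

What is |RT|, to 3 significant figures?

9.96

∠HDZ = 76.7° gives DZ at -88.0° from the x-axis; with |DZ| = 22.0, Z = (-30.7, -20.2). ∠DZT = 56.9° gives ZT at 35.1° from the x-axis; with |ZT| = 26.8, T = (-8.73, -4.79). Then |RT| = |T − R| = 9.96.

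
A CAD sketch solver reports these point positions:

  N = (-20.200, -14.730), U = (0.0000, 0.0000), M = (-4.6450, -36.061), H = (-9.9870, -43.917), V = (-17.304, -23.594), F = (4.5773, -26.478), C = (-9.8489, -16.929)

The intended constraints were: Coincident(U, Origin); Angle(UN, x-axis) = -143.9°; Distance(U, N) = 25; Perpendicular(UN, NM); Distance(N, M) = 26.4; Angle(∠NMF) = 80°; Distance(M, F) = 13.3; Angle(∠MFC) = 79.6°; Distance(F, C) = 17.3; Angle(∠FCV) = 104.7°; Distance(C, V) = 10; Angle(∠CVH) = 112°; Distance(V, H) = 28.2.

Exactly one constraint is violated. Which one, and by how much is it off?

Distance(V, H) = 28.2 — off by 6.60.

U = (0.00, 0.00) ✓; UN at -143.9° ✓; |UN| = 25.00 ✓; ∠(UN, NM) = 90.00° ✓; |NM| = 26.40 ✓; ∠NMF = 80.00° ✓; |MF| = 13.30 ✓; ∠MFC = 79.60° ✓; |FC| = 17.30 ✓; ∠FCV = 104.7° ✓; |CV| = 10.00 ✓; ∠CVH = 112.0° ✓; |VH| = 21.60 ✗.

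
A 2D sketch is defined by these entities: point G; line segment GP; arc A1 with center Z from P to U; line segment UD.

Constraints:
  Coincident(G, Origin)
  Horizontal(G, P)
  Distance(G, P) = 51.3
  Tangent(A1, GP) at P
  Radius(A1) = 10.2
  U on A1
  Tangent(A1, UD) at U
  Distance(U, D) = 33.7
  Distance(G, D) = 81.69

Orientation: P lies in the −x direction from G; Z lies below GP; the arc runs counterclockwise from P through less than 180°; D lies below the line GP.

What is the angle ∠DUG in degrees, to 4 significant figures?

115.4°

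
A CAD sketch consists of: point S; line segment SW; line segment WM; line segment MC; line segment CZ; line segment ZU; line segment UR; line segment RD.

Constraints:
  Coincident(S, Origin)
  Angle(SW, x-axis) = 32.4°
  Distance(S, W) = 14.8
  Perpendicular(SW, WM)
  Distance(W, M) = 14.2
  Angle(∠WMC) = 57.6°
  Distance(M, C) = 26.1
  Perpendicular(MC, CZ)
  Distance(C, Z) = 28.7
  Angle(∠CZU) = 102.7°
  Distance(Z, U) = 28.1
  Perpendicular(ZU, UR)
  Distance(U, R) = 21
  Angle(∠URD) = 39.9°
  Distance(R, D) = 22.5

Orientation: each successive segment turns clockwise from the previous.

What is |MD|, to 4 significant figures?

30.49

S is at the origin; SW runs at 32.4° with length 14.8, so W = (12.50, 7.930). SW is perpendicular to WM, so WM runs at -57.60°; with |WM| = 14.2, M = (20.10, -4.059). ∠WMC = 57.6° gives MC at -180.0° from the x-axis; with |MC| = 26.1, C = (-5.995, -4.059). MC is perpendicular to CZ, so CZ runs at 90.00°; with |CZ| = 28.7, Z = (-5.995, 24.64). ∠CZU = 102.7° gives ZU at 12.70° from the x-axis; with |ZU| = 28.1, U = (21.42, 30.82). ZU ⟂ UR, so UR runs at -77.30°; with |UR| = 21.0, R = (26.03, 10.33). ∠URD = 39.9° gives RD at 142.6° from the x-axis; with |RD| = 22.5, D = (8.160, 24.00). Then |MD| = |D − M| = 30.49.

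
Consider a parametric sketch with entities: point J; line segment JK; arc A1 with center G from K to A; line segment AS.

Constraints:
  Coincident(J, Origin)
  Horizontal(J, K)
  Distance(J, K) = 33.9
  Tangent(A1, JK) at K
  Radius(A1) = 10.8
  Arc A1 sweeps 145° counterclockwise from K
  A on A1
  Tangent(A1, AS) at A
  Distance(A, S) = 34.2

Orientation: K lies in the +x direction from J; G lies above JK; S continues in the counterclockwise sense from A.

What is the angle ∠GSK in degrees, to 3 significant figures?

8.41°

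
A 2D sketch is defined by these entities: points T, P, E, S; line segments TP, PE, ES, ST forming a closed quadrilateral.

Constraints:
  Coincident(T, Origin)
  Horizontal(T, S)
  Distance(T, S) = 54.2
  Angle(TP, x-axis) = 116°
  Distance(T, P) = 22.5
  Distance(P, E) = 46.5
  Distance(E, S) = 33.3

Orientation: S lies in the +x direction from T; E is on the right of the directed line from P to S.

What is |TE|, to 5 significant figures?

26.376

Checks: |PE| = 46.50 ✓; |ES| = 33.30 ✓.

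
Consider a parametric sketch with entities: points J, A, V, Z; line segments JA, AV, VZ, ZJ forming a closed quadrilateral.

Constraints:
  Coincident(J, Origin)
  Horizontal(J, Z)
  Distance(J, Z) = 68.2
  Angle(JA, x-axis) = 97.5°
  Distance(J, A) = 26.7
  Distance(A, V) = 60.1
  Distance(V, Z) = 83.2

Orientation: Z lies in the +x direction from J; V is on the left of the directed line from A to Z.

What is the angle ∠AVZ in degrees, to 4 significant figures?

62.00°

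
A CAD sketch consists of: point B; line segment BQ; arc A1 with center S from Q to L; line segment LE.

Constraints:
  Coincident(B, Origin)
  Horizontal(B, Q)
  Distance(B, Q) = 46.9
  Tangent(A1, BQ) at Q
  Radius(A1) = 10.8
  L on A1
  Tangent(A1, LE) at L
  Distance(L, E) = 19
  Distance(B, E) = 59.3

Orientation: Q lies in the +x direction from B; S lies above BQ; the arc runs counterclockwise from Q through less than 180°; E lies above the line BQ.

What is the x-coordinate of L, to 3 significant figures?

56.9

B is at the origin; BQ is horizontal with |BQ| = 46.9 and Q on the +x side, so Q = (46.9, 0.00). The tangent condition forces SQ to be normal to BQ, so S = Q + (0, 10.8) = (46.9, 10.8). Since SL ⟂ LE (tangency), |SE| = √(10.8² + 19.0²) = 21.9 regardless of where L sits on A1. So E lies on both circle(B, 59.3) and circle(S, 21.9); the above-BQ intersection is E = (49.6, 32.5). L is the foot of the tangent from E: L = (56.9, 14.9).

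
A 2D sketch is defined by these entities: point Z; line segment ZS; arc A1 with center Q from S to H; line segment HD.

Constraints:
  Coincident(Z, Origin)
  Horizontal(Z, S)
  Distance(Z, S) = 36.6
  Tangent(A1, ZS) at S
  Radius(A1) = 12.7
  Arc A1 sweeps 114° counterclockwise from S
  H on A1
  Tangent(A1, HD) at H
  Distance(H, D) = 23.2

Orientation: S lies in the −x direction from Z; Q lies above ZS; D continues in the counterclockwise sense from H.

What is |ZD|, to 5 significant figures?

52.071

Z is at the origin; Z and S share the same y with |ZS| = 36.6 and S on the −x side, so S = (-36.600, 0.0000). Since A1 is tangent to ZS there, QS ⟂ ZS, so Q = S + (0, 12.7) = (-36.600, 12.700). On A1, S sits at bearing -90° from Q; a 114° counterclockwise sweep puts H at bearing 24°, so H = Q + 12.7·(cos 24°, sin 24°) = (-24.998, 17.866). Tangency of A1 to HD means the radius QH is perpendicular to HD, so HD runs along (−sin 24°, cos 24°); with |HD| = 23.2, D = (-34.434, 39.060). Then |ZD| = |D − Z| = 52.071.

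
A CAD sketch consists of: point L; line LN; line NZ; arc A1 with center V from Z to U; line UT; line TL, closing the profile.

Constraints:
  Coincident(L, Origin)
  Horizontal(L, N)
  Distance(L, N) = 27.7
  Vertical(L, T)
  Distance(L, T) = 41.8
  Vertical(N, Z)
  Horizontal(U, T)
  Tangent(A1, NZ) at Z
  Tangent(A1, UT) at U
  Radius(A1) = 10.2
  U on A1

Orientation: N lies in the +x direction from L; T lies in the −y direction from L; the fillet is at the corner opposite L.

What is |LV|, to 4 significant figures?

36.12

L is at the origin; LN is horizontal with |LN| = 27.7 and N on the +x side, so N = (27.70, 0.000). L and T share the same x with |LT| = 41.8 and T on the −y side, so T = (0.000, -41.80). The virtual corner opposite L is at (27.70, -41.80). Tangency of A1 to NZ means the radius VZ is perpendicular to NZ and the tangent condition forces VU to be normal to UT, with radius 10.2, so the center V sits 10.2 in from both sides at V = (17.50, -31.60). Then |LV| = |V − L| = 36.12.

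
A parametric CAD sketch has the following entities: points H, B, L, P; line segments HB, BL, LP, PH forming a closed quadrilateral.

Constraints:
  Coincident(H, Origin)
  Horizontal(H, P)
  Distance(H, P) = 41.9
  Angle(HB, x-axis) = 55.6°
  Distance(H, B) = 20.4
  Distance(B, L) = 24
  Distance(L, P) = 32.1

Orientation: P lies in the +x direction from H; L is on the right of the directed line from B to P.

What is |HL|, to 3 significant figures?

12.8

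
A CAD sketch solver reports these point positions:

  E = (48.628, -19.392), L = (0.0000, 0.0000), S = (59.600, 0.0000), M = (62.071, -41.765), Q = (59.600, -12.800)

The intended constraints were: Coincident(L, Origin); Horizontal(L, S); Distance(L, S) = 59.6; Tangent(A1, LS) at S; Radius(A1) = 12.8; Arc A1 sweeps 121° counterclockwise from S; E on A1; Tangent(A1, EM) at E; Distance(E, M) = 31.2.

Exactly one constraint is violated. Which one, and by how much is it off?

Distance(E, M) = 31.2 — off by 5.10.

L = (0.00, 0.00) ✓; L.y = 0.00, S.y = 0.00 ✓; |LS| = 59.60 ✓; ∠(QS, SL) = 90.00° ✓; |QS| = 12.80 ✓; bearing(Q→E) − bearing(Q→S) = 121.0° ✓; |QE| = 12.80 ✓; ∠(QE, EM) = 90.00° ✓; |EM| = 26.10 ✗.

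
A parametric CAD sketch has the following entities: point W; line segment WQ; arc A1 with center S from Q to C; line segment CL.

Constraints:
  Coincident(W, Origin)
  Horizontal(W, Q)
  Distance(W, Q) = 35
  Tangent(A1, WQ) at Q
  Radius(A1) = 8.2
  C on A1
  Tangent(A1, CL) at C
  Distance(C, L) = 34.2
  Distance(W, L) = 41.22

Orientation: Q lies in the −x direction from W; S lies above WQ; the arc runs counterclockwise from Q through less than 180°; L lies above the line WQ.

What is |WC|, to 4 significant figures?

27.80

Checks: W = (0.00, 0.00) ✓; |SC| = 8.200 ✓; ∠(SC, CL) = 90.00° ✓; |CL| = 34.20 ✓; |WL| = 41.22 ✓.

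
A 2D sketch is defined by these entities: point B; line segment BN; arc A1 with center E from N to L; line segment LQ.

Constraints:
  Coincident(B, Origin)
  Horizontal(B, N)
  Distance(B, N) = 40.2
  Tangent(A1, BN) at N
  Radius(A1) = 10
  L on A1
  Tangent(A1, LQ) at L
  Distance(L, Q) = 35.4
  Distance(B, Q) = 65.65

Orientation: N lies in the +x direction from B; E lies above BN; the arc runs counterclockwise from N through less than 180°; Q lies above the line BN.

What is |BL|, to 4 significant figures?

51.34

B is at the origin; BN is horizontal with |BN| = 40.2 and N on the +x side, so N = (40.20, 0.000). Tangency of A1 to BN means the radius EN is perpendicular to BN, so E = N + (0, 10) = (40.20, 10.00). Since EL ⟂ LQ (tangency), |EQ| = √(10.0² + 35.4²) = 36.79 regardless of where L sits on A1. So Q lies on both circle(B, 65.65) and circle(E, 36.79); the above-BN intersection is Q = (46.62, 46.22). L is the foot of the tangent from Q: L = (50.15, 11.00).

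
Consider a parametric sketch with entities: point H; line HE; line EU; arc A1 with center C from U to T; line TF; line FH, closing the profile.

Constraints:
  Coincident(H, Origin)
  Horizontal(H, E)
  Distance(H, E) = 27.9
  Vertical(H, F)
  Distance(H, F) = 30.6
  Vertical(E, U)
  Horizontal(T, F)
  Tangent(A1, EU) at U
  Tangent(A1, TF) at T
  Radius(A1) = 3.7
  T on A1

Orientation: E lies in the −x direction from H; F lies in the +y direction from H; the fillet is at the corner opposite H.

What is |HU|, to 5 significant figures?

38.756

H is at the origin; HE is horizontal with |HE| = 27.9 and E on the −x side, so E = (-27.900, 0.0000). H and F share the same x with |HF| = 30.6 and F on the +y side, so F = (0.0000, 30.600). The virtual corner opposite H is at (-27.900, 30.600). A1 meets EU tangentially, so CU is at right angles to EU and since A1 is tangent to TF there, CT ⟂ TF, with radius 3.7, so the center C sits 3.7 in from both sides at C = (-24.200, 26.900). That places the tangent points at U = (-27.900, 26.900) on EU and T = (-24.200, 30.600) on TF. Then |HU| = |U − H| = 38.756.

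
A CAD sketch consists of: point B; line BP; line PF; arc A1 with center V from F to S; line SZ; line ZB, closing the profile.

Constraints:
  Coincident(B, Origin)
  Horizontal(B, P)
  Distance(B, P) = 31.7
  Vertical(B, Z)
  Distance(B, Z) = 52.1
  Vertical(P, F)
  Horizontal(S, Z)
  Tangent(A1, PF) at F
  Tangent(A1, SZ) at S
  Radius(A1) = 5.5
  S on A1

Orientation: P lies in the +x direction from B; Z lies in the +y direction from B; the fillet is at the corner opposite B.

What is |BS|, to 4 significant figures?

58.32

The virtual corner opposite B is at (31.70, 52.10). Tangency of A1 to PF means the radius VF is perpendicular to PF and tangency of A1 to SZ means the radius VS is perpendicular to SZ, with radius 5.5, so the center V sits 5.5 in from both sides at V = (26.20, 46.60). That places the tangent points at F = (31.70, 46.60) on PF and S = (26.20, 52.10) on SZ. Then |BS| = |S − B| = 58.32.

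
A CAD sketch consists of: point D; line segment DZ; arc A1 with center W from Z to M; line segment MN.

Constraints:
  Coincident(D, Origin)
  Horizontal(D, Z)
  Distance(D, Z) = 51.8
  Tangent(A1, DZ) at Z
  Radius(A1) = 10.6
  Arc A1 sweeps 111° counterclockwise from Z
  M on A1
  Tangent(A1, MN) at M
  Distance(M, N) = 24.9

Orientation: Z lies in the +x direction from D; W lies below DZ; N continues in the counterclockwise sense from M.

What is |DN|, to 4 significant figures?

63.25

D is at the origin; DZ is horizontal with |DZ| = 51.8 and Z on the +x side, so Z = (51.80, 0.000). Tangency of A1 to DZ means the radius WZ is perpendicular to DZ, so W = Z + (0, -10.6) = (51.80, -10.60). On A1, Z sits at bearing 90° from W; a 111° counterclockwise sweep puts M at bearing 201°, so M = W + 10.6·(cos 201°, sin 201°) = (41.90, -14.40). Since A1 is tangent to MN there, WM ⟂ MN, so MN runs along (−sin 201°, cos 201°); with |MN| = 24.9, N = (50.83, -37.64). Then |DN| = |N − D| = 63.25.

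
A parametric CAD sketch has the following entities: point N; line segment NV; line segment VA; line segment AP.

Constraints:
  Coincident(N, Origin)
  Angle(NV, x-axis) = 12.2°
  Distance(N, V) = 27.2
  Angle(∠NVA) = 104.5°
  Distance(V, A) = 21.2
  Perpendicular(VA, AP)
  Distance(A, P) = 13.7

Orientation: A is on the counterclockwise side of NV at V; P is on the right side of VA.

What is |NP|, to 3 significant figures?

48.9

∠NVA = 104.5°, so VA runs at 12.2° + (180° − 104.5°) = 87.7° from the x-axis; with |VA| = 21.2, A = V + 21.2·(cos 87.7°, sin 87.7°) = (27.4, 26.9). The perpendicularity gives AP at right angles to VA; with |AP| = 13.7 on the right of VA, P = A + 13.7·(0.999, -0.0401) = (41.1, 26.4). Then |NP| = |P − N| = 48.9.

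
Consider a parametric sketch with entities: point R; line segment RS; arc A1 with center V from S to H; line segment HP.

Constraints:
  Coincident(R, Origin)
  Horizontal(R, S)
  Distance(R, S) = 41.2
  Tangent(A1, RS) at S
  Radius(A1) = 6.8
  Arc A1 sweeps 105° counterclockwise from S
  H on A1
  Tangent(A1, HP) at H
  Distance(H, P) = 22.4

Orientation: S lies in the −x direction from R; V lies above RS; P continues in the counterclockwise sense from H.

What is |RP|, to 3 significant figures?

50.5

R is at the origin; R and S share the same y with |RS| = 41.2 and S on the −x side, so S = (-41.2, 0.00). The tangent condition forces VS to be normal to RS, so V = S + (0, 6.8) = (-41.2, 6.80). On A1, S sits at bearing -90° from V; a 105° counterclockwise sweep puts H at bearing 15°, so H = V + 6.8·(cos 15°, sin 15°) = (-34.6, 8.56). Since A1 is tangent to HP there, VH ⟂ HP, so HP runs along (−sin 15°, cos 15°); with |HP| = 22.4, P = (-40.4, 30.2). Then |RP| = |P − R| = 50.5.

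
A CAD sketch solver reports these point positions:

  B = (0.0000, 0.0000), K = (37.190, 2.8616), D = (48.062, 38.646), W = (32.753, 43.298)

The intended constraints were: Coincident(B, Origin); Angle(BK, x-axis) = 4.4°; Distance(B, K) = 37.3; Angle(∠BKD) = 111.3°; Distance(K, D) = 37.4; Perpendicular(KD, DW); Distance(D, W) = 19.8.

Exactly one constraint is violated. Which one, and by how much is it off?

Distance(D, W) = 19.8 — off by 3.80.

B = (0.00, 0.00) ✓; BK at 4.400° ✓; |BK| = 37.30 ✓; ∠BKD = 111.3° ✓; |KD| = 37.40 ✓; ∠(KD, DW) = 90.00° ✓; |DW| = 16.00 ✗.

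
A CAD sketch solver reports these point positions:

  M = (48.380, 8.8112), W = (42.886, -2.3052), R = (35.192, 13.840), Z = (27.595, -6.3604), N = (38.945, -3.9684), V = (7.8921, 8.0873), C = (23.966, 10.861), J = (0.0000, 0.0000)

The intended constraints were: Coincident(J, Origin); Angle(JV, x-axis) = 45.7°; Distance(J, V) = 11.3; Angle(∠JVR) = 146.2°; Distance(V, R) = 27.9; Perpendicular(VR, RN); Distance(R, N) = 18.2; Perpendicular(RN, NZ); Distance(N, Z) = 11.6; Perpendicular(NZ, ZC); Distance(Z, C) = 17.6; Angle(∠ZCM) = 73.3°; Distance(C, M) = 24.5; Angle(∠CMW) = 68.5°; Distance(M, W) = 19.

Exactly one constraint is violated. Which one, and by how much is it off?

Distance(M, W) = 19 — off by 6.60.

J = (0.00, 0.00) ✓; JV at 45.70° ✓; |JV| = 11.30 ✓; ∠JVR = 146.2° ✓; |VR| = 27.90 ✓; ∠(VR, RN) = 90.00° ✓; |RN| = 18.20 ✓; ∠(RN, NZ) = 90.00° ✓; |NZ| = 11.60 ✓; ∠(NZ, ZC) = 90.00° ✓; |ZC| = 17.60 ✓; ∠ZCM = 73.30° ✓; |CM| = 24.50 ✓; ∠CMW = 68.50° ✓; |MW| = 12.40 ✗.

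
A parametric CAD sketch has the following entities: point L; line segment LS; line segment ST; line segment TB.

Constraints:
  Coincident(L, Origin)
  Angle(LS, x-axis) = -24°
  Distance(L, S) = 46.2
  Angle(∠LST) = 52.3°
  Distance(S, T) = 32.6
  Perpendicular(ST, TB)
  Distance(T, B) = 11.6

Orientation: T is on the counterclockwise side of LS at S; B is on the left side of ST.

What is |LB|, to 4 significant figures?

25.33

L is at the origin; LS runs at -24.0° with length 46.2, so S = 46.2·(cos -24.0°, sin -24.0°) = (42.21, -18.79). ∠LST = 52.3°, so ST runs at -24.0° + (180° − 52.3°) = 103.7° from the x-axis; with |ST| = 32.6, T = S + 32.6·(cos 103.7°, sin 103.7°) = (34.48, 12.88). ST ⟂ TB; with |TB| = 11.6 on the left of ST, B = T + 11.6·(-0.9715, -0.2368) = (23.21, 10.13). Then |LB| = |B − L| = 25.33.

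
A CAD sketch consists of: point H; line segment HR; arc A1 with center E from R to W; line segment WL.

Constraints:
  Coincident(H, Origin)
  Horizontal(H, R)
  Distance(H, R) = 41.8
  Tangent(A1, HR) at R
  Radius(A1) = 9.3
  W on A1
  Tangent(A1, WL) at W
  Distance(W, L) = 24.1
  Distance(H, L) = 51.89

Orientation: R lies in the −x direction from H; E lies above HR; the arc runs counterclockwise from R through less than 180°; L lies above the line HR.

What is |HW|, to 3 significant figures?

34.7

Checks: |EW| = 9.300 ✓; ∠(EW, WL) = 90.00° ✓; |WL| = 24.10 ✓; |HL| = 51.89 ✓.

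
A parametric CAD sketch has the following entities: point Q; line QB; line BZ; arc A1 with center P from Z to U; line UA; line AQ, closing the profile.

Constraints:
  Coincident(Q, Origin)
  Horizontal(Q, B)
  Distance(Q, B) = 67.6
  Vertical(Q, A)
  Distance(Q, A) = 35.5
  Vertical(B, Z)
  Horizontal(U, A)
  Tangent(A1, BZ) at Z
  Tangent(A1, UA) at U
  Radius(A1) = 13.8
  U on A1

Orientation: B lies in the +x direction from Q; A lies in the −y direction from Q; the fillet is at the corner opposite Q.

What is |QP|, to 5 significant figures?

58.011

Q is at the origin; Q and B share the same y with |QB| = 67.6 and B on the +x side, so B = (67.600, 0.0000). QA is vertical with |QA| = 35.5 and A on the −y side, so A = (0.0000, -35.500). The virtual corner opposite Q is at (67.600, -35.500). Tangency of A1 to BZ means the radius PZ is perpendicular to BZ and A1 meets UA tangentially, so PU is at right angles to UA, with radius 13.8, so the center P sits 13.8 in from both sides at P = (53.800, -21.700). Then |QP| = |P − Q| = 58.011.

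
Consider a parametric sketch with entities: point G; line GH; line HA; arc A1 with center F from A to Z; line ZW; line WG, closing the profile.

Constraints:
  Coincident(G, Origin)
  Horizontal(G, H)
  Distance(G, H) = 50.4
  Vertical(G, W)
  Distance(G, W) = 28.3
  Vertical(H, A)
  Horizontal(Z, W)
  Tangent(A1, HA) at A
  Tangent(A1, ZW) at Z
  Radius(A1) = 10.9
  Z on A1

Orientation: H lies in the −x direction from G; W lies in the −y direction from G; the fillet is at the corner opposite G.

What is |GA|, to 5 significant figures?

53.319

The virtual corner opposite G is at (-50.400, -28.300). Tangency of A1 to HA means the radius FA is perpendicular to HA and since A1 is tangent to ZW there, FZ ⟂ ZW, with radius 10.9, so the center F sits 10.9 in from both sides at F = (-39.500, -17.400). That places the tangent points at A = (-50.400, -17.400) on HA and Z = (-39.500, -28.300) on ZW. Then |GA| = |A − G| = 53.319.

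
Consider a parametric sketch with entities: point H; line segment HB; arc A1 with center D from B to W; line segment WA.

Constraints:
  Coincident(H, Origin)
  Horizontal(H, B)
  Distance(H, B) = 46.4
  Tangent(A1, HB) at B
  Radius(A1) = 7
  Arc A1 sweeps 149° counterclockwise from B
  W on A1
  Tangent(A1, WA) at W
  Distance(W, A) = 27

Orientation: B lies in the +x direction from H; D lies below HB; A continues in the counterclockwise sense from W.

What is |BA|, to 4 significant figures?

33.25

H is at the origin; HB is horizontal with |HB| = 46.4 and B on the +x side, so B = (46.40, 0.000). A1 meets HB tangentially, so DB is at right angles to HB, so D = B + (0, -7) = (46.40, -7.000). On A1, B sits at bearing 90° from D; a 149° counterclockwise sweep puts W at bearing 239°, so W = D + 7.0·(cos 239°, sin 239°) = (42.79, -13.00). Tangency of A1 to WA means the radius DW is perpendicular to WA, so WA runs along (−sin 239°, cos 239°); with |WA| = 27.0, A = (65.94, -26.91). Then |BA| = |A − B| = 33.25.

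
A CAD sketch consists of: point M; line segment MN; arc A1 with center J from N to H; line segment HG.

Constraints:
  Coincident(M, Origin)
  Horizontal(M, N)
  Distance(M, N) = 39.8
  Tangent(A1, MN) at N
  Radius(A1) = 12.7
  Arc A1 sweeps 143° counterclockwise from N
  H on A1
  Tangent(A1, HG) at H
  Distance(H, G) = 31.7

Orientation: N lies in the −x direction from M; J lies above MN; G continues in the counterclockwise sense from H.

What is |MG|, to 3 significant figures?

71.1

M is at the origin; MN is horizontal with |MN| = 39.8 and N on the −x side, so N = (-39.8, 0.00). Tangency of A1 to MN means the radius JN is perpendicular to MN, so J = N + (0, 12.7) = (-39.8, 12.7). On A1, N sits at bearing -90° from J; a 143° counterclockwise sweep puts H at bearing 53°, so H = J + 12.7·(cos 53°, sin 53°) = (-32.2, 22.8). Since A1 is tangent to HG there, JH ⟂ HG, so HG runs along (−sin 53°, cos 53°); with |HG| = 31.7, G = (-57.5, 41.9). Then |MG| = |G − M| = 71.1.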